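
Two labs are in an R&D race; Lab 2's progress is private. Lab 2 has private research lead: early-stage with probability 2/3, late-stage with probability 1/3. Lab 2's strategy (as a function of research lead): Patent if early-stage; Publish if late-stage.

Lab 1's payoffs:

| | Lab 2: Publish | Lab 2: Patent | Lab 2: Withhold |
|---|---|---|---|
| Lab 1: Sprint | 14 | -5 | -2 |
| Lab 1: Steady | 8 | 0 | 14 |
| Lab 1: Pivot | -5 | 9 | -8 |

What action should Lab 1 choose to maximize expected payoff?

Pivot

Compute Lab 1's expected payoff for each action, taking the expectation over Lab 2's type.
E[Sprint] = 2/3·(-5) + 1/3·(14) = 4/3
E[Steady] = 2/3·(0) + 1/3·(8) = 8/3
E[Pivot] = 2/3·(9) + 1/3·(-5) = 13/3
Best response: Pivot (13/3 is the largest).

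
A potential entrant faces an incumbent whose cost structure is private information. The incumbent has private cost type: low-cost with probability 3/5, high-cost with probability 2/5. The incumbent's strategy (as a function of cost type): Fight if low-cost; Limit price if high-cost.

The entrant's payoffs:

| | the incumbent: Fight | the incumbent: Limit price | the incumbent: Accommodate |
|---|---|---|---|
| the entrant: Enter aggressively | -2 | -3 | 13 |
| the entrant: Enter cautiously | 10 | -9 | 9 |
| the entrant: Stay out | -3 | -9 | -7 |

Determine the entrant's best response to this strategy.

E[Enter aggressively] = 3/5·(-2) + 2/5·(-3) = -12/5
E[Enter cautiously] = 3/5·(10) + 2/5·(-9) = 12/5
E[Stay out] = 3/5·(-3) + 2/5·(-9) = -27/5
Best response: Enter cautiously (12/5 is the largest).

Enter cautiously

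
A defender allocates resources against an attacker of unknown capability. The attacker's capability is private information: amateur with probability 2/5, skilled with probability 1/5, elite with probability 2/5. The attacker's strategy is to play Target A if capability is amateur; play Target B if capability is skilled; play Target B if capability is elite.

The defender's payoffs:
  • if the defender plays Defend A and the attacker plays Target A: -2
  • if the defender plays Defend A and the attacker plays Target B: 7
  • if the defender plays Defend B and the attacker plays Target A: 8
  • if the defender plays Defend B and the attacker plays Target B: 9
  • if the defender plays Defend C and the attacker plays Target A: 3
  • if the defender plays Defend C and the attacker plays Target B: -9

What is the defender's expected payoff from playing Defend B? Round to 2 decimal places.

8.60

Take the expectation over the attacker's capability, weighting each type's action by its prior probability.
E[Defend B] = 2/5·8 + 1/5·9 + 2/5·9 = 16/5 + 9/5 + 18/5 = 43/5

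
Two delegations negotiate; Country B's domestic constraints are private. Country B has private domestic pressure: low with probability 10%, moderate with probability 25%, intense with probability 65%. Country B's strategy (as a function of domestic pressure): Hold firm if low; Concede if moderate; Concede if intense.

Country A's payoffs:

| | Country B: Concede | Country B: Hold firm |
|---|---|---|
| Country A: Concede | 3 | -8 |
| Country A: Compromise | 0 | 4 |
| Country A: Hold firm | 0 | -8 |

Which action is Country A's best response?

Compute Country A's expected payoff for each action, taking the expectation over Country B's type.
E[Concede] = 0.1·(-8) + 0.25·(3) + 0.65·(3) = 1.9
E[Compromise] = 0.1·(4) + 0.25·(0) + 0.65·(0) = 0.4
E[Hold firm] = 0.1·(-8) + 0.25·(0) + 0.65·(0) = -0.8
Best response: Concede (1.9 is the largest).

Concede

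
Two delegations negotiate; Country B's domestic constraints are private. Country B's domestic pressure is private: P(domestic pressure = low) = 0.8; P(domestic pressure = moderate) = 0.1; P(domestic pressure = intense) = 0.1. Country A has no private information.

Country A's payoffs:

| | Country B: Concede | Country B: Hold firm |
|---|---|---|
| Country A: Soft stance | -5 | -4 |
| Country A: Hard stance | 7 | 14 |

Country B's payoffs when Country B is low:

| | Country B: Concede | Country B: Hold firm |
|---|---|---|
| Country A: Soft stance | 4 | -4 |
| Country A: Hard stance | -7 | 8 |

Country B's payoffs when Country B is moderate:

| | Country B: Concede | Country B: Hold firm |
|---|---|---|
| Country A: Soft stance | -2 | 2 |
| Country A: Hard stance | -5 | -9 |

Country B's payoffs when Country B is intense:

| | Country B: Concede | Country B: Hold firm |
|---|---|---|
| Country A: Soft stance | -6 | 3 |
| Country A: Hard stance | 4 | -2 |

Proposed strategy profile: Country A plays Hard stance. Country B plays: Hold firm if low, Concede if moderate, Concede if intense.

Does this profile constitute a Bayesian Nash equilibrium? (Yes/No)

A profile is a BNE iff every type of every player is best-responding given beliefs about the other side.
Country A plays Hard stance: E[Hard stance] = 0.8·(14) + 0.1·(7) + 0.1·(7) = 12.6; E[Soft stance] = -4.2. Best-responding. ✓
Country B (domestic pressure low), facing Hard stance: Concede gives -7, Hold firm gives 8. Proposed Hold firm is best. ✓
Country B (domestic pressure moderate), facing Hard stance: Concede gives -5, Hold firm gives -9. Proposed Concede is best. ✓
Country B (domestic pressure intense), facing Hard stance: Concede gives 4, Hold firm gives -2. Proposed Concede is best. ✓

Yes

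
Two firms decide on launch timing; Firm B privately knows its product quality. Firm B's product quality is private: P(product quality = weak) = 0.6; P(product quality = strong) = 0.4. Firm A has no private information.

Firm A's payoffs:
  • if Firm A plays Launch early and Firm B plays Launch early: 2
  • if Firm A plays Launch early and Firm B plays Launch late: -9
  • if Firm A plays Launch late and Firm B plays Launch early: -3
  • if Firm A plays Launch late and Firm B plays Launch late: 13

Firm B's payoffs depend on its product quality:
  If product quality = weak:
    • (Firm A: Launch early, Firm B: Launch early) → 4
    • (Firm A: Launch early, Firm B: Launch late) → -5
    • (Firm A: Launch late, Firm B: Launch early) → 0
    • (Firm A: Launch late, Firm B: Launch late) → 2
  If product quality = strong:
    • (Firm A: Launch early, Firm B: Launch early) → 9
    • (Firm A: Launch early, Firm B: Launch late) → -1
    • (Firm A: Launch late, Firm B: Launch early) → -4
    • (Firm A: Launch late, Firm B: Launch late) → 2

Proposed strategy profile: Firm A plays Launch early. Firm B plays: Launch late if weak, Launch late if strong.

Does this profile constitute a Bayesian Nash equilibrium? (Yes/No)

No

A profile is a BNE iff every type of every player is best-responding given beliefs about the other side.
Firm A plays Launch early: E[Launch early] = 0.6·(-9) + 0.4·(-9) = -9; E[Launch late] = 13. Not best-responding. ✗
Firm B (product quality weak), facing Launch early: Launch early gives 4, Launch late gives -5. Proposed Launch late is not best — profitable deviation exists. ✗
Firm B (product quality strong), facing Launch early: Launch early gives 9, Launch late gives -1. Proposed Launch late is not best — profitable deviation exists. ✗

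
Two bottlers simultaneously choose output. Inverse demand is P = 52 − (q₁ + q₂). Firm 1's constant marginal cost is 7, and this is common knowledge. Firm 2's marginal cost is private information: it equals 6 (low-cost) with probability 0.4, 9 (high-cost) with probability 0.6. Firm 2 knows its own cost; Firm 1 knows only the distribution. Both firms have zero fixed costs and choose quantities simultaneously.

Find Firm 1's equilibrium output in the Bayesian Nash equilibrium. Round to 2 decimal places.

15.27

Firm 2 with cost c maximizes (52 − (q₁+q₂) − c)·q₂, giving q₂(c) = (52 − c − q₁)/2.
E[c₂] = 0.4·6 + 0.6·9 = 7.8
Firm 1's FOC against E[q₂] yields q₁ = (52 − 2·7 + E[c₂])/3 = (52 − 14 + 7.8)/3 = 15.2667.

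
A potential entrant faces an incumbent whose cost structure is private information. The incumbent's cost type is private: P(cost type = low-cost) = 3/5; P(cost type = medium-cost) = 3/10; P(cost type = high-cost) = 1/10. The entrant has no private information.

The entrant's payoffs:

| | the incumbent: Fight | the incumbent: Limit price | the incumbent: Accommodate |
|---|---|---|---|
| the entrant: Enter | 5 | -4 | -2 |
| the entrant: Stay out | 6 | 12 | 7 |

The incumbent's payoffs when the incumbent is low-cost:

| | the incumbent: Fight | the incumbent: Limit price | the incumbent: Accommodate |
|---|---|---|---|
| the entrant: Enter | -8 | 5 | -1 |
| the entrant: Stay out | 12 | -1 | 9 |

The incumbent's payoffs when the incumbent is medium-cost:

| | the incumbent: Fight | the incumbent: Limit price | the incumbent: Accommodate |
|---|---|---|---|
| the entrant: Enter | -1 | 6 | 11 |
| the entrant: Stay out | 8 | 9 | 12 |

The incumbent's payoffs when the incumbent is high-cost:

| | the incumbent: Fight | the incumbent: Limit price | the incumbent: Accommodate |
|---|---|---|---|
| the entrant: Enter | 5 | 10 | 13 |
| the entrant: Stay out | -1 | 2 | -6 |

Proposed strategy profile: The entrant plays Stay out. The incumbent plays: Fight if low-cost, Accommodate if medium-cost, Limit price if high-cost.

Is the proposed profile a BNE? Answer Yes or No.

The entrant plays Stay out: E[Stay out] = 3/5·(6) + 3/10·(7) + 1/10·(12) = 69/10; E[Enter] = 2. Best-responding. ✓
The incumbent (cost type low-cost), facing Stay out: Fight gives 12, Limit price gives -1, Accommodate gives 9. Proposed Fight is best. ✓
The incumbent (cost type medium-cost), facing Stay out: Fight gives 8, Limit price gives 9, Accommodate gives 12. Proposed Accommodate is best. ✓
The incumbent (cost type high-cost), facing Stay out: Fight gives -1, Limit price gives 2, Accommodate gives -6. Proposed Limit price is best. ✓

Yes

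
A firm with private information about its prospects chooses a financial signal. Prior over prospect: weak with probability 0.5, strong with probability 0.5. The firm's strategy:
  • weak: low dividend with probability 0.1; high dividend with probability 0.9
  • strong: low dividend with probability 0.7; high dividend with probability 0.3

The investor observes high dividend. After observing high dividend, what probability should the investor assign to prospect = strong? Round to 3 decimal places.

0.250

Apply Bayes' rule using the sender's strategy as the likelihood.
P(high dividend) = 0.5·0.9 + 0.5·0.3 = 0.6
P(strong | high dividend) = (0.5·0.3) / 0.6 = 0.15 / 0.6 = 0.25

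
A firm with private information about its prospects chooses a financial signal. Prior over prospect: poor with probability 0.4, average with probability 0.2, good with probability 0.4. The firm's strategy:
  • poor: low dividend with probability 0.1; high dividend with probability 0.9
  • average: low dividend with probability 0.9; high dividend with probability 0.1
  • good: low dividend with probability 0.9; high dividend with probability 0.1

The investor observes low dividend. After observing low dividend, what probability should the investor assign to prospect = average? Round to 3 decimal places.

0.310

Apply Bayes' rule using the sender's strategy as the likelihood.
P(low dividend) = 0.4·0.1 + 0.2·0.9 + 0.4·0.9 = 0.58
P(average | low dividend) = (0.2·0.9) / 0.58 = 0.18 / 0.58 = 0.310345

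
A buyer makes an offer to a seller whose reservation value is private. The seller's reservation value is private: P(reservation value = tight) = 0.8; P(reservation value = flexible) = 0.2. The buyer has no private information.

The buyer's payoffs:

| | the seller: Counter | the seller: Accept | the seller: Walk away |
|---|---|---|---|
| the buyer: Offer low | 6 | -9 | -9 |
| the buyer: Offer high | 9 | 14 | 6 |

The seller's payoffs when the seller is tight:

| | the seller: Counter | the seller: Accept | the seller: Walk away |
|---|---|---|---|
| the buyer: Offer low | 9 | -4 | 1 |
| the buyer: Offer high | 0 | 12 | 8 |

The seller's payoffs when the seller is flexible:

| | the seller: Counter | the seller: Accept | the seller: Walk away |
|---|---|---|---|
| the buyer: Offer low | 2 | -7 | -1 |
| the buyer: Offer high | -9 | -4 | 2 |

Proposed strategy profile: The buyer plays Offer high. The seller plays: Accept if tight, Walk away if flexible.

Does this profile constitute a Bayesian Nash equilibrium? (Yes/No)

Yes

The buyer plays Offer high: E[Offer high] = 0.8·(14) + 0.2·(6) = 12.4; E[Offer low] = -9. Best-responding. ✓
The seller (reservation value tight), facing Offer high: Counter gives 0, Accept gives 12, Walk away gives 8. Proposed Accept is best. ✓
The seller (reservation value flexible), facing Offer high: Counter gives -9, Accept gives -4, Walk away gives 2. Proposed Walk away is best. ✓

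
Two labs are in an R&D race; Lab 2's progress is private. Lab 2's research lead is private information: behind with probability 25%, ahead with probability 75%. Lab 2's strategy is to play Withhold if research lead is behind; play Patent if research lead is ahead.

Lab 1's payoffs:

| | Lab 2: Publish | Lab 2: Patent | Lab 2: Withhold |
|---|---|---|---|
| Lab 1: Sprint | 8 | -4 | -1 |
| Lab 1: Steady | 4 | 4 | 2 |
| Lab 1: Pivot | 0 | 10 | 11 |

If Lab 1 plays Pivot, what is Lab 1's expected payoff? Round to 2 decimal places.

10.25

E[Pivot] = 0.25·11 + 0.75·10 = 2.75 + 7.5 = 10.25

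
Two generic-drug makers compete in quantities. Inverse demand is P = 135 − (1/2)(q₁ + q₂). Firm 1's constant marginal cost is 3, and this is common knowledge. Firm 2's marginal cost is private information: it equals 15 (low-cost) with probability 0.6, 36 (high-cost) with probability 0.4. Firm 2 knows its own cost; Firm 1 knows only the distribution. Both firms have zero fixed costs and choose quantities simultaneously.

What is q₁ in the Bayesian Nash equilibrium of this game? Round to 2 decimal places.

Type-c best response for Firm 2: q₂(c) = (135 − c) − q₁/2.
Firm 1 maximizes expected profit; its first-order condition is 135 − q₁ − (1/2)E[q₂] − 3 = 0.
Substituting E[q₂] and solving: E[c₂] = 23.4, so q₁ = (135 − 2·3 + 23.4)/(3/2) = 101.6.

101.60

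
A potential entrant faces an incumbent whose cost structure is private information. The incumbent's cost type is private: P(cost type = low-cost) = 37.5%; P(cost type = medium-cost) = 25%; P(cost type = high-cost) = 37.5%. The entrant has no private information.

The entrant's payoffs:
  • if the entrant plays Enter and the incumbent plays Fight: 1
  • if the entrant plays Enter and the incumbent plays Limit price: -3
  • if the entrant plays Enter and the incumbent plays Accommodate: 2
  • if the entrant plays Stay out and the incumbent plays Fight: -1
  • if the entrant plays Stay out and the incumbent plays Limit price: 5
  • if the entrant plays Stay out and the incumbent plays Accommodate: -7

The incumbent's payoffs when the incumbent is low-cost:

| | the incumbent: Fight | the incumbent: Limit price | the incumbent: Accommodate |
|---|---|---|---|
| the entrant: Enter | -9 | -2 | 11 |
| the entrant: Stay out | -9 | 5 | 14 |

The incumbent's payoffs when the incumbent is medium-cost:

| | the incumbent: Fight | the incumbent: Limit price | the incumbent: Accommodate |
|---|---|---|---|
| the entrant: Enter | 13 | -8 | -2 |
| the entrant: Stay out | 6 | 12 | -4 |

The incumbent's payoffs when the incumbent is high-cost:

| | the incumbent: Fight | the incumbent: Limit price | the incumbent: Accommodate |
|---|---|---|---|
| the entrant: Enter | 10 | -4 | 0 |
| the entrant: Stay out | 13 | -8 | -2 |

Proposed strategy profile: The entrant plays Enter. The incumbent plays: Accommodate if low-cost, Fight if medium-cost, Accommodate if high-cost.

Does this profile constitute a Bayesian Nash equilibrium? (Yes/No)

A profile is a BNE iff every type of every player is best-responding given beliefs about the other side.
The entrant plays Enter: E[Enter] = 0.375·(2) + 0.25·(1) + 0.375·(2) = 1.75; E[Stay out] = -5.5. Best-responding. ✓
The incumbent (cost type low-cost), facing Enter: Fight gives -9, Limit price gives -2, Accommodate gives 11. Proposed Accommodate is best. ✓
The incumbent (cost type medium-cost), facing Enter: Fight gives 13, Limit price gives -8, Accommodate gives -2. Proposed Fight is best. ✓
The incumbent (cost type high-cost), facing Enter: Fight gives 10, Limit price gives -4, Accommodate gives 0. Proposed Accommodate is not best — profitable deviation exists. ✗

No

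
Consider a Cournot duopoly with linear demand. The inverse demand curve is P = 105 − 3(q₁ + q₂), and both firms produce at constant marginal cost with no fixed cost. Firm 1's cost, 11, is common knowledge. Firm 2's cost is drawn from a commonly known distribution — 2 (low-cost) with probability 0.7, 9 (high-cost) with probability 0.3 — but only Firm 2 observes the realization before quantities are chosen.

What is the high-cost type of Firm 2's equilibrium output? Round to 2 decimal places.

11.16

Each type of Firm 2 best-responds to q₁; Firm 1 best-responds to the expected q₂ over Firm 2's types.
Firm 2 with cost c maximizes (105 − 3(q₁+q₂) − c)·q₂, giving q₂(c) = (105 − c − 3q₁)/6.
E[c₂] = 0.7·2 + 0.3·9 = 4.1
Firm 1's FOC against E[q₂] yields q₁ = (105 − 2·11 + E[c₂])/9 = (105 − 22 + 4.1)/9 = 9.67778.
q₂(high-cost) = (105 − 9 − 3·9.67778)/6 = 11.1611.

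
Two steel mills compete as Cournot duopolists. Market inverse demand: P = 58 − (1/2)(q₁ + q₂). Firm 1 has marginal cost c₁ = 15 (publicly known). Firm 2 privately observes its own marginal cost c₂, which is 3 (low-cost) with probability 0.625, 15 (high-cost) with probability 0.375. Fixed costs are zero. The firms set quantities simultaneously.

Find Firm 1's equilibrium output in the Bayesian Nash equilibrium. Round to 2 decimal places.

23.67

Firm 2 with cost c maximizes (58 − (1/2)(q₁+q₂) − c)·q₂, giving q₂(c) = (58 − c − (1/2)q₁).
E[c₂] = 0.625·3 + 0.375·15 = 7.5
Firm 1's FOC against E[q₂] yields q₁ = (58 − 2·15 + E[c₂])/(3/2) = (58 − 30 + 7.5)/(3/2) = 23.6667.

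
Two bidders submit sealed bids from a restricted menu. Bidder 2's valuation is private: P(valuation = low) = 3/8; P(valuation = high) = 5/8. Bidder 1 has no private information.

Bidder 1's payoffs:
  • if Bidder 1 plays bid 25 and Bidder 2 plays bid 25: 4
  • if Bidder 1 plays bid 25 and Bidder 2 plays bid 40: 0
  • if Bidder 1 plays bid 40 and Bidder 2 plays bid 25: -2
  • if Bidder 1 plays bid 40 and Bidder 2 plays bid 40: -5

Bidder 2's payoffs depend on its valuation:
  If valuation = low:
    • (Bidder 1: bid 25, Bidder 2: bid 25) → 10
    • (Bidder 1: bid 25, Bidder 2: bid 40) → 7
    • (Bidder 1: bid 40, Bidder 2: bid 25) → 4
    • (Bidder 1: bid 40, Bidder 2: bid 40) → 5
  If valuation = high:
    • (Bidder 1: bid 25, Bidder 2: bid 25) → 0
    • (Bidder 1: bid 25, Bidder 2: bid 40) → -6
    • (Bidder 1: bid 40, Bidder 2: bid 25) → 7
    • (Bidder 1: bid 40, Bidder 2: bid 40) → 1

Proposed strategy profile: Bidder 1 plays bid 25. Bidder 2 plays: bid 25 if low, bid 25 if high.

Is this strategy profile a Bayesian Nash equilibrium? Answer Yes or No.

Yes

A profile is a BNE iff every type of every player is best-responding given beliefs about the other side.
Bidder 1 plays bid 25: E[bid 25] = 3/8·(4) + 5/8·(4) = 4; E[bid 40] = -2. Best-responding. ✓
Bidder 2 (valuation low), facing bid 25: bid 25 gives 10, bid 40 gives 7. Proposed bid 25 is best. ✓
Bidder 2 (valuation high), facing bid 25: bid 25 gives 0, bid 40 gives -6. Proposed bid 25 is best. ✓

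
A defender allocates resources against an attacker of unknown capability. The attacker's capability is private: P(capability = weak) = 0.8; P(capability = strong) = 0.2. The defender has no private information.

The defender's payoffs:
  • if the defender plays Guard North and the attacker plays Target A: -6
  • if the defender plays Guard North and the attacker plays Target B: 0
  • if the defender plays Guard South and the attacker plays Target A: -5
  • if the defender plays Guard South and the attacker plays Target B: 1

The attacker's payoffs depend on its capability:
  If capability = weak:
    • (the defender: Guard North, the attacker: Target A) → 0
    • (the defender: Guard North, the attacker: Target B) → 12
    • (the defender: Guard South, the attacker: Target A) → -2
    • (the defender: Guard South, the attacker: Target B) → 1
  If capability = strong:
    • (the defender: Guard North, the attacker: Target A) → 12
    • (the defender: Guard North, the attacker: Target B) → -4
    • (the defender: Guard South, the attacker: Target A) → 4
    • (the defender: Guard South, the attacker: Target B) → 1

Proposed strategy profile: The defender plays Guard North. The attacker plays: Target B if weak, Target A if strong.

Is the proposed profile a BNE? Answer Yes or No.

The defender plays Guard North: E[Guard North] = 0.8·(0) + 0.2·(-6) = -1.2; E[Guard South] = -0.2. Not best-responding. ✗
The attacker (capability weak), facing Guard North: Target A gives 0, Target B gives 12. Proposed Target B is best. ✓
The attacker (capability strong), facing Guard North: Target A gives 12, Target B gives -4. Proposed Target A is best. ✓

No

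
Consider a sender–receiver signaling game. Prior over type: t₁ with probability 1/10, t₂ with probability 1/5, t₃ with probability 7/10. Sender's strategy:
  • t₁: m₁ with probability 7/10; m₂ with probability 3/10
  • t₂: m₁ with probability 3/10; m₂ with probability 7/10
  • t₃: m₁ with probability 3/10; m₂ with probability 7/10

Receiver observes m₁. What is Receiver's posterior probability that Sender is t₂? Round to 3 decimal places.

P(m₁) = (1/10)·(7/10) + (1/5)·(3/10) + (7/10)·(3/10) = 17/50
P(t₂ | m₁) = ((1/5)·(3/10)) / (17/50) = (3/50) / (17/50) = 3/17

0.176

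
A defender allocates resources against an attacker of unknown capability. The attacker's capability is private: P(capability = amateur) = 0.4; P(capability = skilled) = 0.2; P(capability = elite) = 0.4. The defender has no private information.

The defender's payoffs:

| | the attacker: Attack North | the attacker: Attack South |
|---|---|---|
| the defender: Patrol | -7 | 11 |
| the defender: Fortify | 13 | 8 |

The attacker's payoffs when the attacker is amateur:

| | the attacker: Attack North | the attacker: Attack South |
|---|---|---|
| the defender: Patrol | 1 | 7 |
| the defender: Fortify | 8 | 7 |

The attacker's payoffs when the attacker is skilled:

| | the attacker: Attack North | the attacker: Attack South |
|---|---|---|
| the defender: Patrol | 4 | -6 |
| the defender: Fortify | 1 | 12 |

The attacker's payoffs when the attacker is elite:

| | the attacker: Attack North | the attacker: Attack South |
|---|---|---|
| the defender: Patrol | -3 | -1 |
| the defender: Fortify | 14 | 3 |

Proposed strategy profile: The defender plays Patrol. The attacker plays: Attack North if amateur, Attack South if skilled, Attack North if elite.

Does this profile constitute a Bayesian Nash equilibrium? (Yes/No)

A profile is a BNE iff every type of every player is best-responding given beliefs about the other side.
The defender plays Patrol: E[Patrol] = 0.4·(-7) + 0.2·(11) + 0.4·(-7) = -3.4; E[Fortify] = 12. Not best-responding. ✗
The attacker (capability amateur), facing Patrol: Attack North gives 1, Attack South gives 7. Proposed Attack North is not best — profitable deviation exists. ✗
The attacker (capability skilled), facing Patrol: Attack North gives 4, Attack South gives -6. Proposed Attack South is not best — profitable deviation exists. ✗
The attacker (capability elite), facing Patrol: Attack North gives -3, Attack South gives -1. Proposed Attack North is not best — profitable deviation exists. ✗

No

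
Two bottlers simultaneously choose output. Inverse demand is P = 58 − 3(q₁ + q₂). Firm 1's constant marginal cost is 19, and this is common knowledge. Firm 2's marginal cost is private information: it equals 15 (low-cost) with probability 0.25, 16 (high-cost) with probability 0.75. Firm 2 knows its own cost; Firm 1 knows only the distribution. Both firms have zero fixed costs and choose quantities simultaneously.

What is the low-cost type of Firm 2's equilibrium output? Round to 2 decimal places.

5.18

Type-c best response for Firm 2: q₂(c) = (58 − c)/6 − q₁/2.
Firm 1 maximizes expected profit; its first-order condition is 58 − 6q₁ − 3E[q₂] − 19 = 0.
Substituting E[q₂] and solving: E[c₂] = 15.75, so q₁ = (58 − 2·19 + 15.75)/9 = 3.97222.
q₂(low-cost) = (58 − 15 − 3·3.97222)/6 = 5.18056.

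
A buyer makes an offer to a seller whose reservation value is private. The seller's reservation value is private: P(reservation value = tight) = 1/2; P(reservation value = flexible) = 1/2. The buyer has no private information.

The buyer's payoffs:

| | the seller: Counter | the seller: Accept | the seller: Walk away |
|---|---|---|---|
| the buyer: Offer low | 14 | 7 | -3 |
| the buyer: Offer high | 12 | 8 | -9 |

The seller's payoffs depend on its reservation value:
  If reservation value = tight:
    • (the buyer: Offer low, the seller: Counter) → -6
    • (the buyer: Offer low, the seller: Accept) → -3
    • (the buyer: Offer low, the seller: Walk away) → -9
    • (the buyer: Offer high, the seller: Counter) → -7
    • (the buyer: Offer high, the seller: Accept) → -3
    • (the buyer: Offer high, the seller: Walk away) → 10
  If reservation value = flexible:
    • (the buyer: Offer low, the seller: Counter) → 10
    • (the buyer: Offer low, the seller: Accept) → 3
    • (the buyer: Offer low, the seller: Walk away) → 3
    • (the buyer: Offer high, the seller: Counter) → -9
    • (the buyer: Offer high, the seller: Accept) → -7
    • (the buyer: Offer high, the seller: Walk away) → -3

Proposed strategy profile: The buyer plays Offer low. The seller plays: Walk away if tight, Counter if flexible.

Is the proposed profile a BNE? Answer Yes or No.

No

The buyer plays Offer low: E[Offer low] = 1/2·(-3) + 1/2·(14) = 11/2; E[Offer high] = 3/2. Best-responding. ✓
The seller (reservation value tight), facing Offer low: Counter gives -6, Accept gives -3, Walk away gives -9. Proposed Walk away is not best — profitable deviation exists. ✗
The seller (reservation value flexible), facing Offer low: Counter gives 10, Accept gives 3, Walk away gives 3. Proposed Counter is best. ✓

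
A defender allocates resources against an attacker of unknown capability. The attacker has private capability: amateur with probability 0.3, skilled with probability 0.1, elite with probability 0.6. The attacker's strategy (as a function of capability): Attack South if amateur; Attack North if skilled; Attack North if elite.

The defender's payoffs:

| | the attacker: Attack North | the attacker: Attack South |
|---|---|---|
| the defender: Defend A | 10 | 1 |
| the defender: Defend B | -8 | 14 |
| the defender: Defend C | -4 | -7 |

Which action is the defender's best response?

Defend A

E[Defend A] = 0.3·(1) + 0.1·(10) + 0.6·(10) = 7.3
E[Defend B] = 0.3·(14) + 0.1·(-8) + 0.6·(-8) = -1.4
E[Defend C] = 0.3·(-7) + 0.1·(-4) + 0.6·(-4) = -4.9
Best response: Defend A (7.3 is the largest).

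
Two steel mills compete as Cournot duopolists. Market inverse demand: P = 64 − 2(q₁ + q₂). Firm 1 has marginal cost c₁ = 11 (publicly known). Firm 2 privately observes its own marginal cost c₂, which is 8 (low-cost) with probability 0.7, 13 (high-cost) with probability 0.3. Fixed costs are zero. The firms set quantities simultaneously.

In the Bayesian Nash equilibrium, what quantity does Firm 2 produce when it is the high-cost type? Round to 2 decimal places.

Firm 2 with cost c maximizes (64 − 2(q₁+q₂) − c)·q₂, giving q₂(c) = (64 − c − 2q₁)/4.
E[c₂] = 0.7·8 + 0.3·13 = 9.5
Firm 1's FOC against E[q₂] yields q₁ = (64 − 2·11 + E[c₂])/6 = (64 − 22 + 9.5)/6 = 8.58333.
q₂(high-cost) = (64 − 13 − 2·8.58333)/4 = 8.45833.

8.46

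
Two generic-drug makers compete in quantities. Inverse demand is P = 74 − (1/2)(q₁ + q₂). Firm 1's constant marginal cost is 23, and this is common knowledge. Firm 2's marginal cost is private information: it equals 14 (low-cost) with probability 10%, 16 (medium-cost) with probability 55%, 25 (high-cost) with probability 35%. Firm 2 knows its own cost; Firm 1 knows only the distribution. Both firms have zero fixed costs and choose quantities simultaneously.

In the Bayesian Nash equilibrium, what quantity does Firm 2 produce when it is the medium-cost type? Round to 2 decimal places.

Type-c best response for Firm 2: q₂(c) = (74 − c) − q₁/2.
Firm 1 maximizes expected profit; its first-order condition is 74 − q₁ − (1/2)E[q₂] − 23 = 0.
Substituting E[q₂] and solving: E[c₂] = 18.95, so q₁ = (74 − 2·23 + 18.95)/(3/2) = 31.3.
q₂(medium-cost) = (74 − 16 − (1/2)·31.3) = 42.35.

42.35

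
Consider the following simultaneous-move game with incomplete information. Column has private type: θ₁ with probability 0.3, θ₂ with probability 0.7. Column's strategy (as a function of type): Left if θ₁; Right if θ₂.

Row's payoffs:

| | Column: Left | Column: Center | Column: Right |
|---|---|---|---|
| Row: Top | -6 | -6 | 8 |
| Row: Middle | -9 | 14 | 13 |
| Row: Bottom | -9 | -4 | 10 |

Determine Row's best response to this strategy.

Compute Row's expected payoff for each action, taking the expectation over Column's type.
E[Top] = 0.3·(-6) + 0.7·(8) = 3.8
E[Middle] = 0.3·(-9) + 0.7·(13) = 6.4
E[Bottom] = 0.3·(-9) + 0.7·(10) = 4.3
Best response: Middle (6.4 is the largest).

Middle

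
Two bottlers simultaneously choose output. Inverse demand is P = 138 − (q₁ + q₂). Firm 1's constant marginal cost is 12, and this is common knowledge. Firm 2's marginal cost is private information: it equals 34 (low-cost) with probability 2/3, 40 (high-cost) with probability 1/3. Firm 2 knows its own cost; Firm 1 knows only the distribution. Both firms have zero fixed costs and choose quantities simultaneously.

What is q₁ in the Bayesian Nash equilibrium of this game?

50

Type-c best response for Firm 2: q₂(c) = (138 − c)/2 − q₁/2.
Firm 1 maximizes expected profit; its first-order condition is 138 − 2q₁ − E[q₂] − 12 = 0.
Substituting E[q₂] and solving: E[c₂] = 36, so q₁ = (138 − 2·12 + 36)/3 = 50.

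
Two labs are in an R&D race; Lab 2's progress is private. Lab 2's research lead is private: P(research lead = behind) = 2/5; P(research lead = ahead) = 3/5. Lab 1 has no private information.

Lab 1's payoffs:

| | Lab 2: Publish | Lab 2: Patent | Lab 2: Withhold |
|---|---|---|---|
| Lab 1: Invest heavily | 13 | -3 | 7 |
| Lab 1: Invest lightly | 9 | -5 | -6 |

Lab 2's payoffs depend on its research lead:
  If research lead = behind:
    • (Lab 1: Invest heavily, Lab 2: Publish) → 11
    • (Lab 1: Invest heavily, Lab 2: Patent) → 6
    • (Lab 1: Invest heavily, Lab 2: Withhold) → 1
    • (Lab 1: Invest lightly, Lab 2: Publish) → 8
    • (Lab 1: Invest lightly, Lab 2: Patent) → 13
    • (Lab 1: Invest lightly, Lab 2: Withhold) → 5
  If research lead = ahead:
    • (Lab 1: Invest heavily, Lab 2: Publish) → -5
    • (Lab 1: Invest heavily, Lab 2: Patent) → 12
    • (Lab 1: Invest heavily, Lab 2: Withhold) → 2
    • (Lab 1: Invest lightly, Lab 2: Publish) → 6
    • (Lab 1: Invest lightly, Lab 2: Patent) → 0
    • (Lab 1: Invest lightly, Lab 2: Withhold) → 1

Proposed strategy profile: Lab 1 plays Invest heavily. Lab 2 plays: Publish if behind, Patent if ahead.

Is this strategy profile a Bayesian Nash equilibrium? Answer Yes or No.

Yes

Lab 1 plays Invest heavily: E[Invest heavily] = 2/5·(13) + 3/5·(-3) = 17/5; E[Invest lightly] = 3/5. Best-responding. ✓
Lab 2 (research lead behind), facing Invest heavily: Publish gives 11, Patent gives 6, Withhold gives 1. Proposed Publish is best. ✓
Lab 2 (research lead ahead), facing Invest heavily: Publish gives -5, Patent gives 12, Withhold gives 2. Proposed Patent is best. ✓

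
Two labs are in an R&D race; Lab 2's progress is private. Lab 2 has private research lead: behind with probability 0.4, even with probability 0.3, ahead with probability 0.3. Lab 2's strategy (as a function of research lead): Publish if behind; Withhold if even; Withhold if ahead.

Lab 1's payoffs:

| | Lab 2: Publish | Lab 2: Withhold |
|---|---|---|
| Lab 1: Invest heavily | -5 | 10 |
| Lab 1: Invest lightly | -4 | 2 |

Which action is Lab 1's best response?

Invest heavily

Compute Lab 1's expected payoff for each action, taking the expectation over Lab 2's type.
E[Invest heavily] = 0.4·(-5) + 0.3·(10) + 0.3·(10) = 4
E[Invest lightly] = 0.4·(-4) + 0.3·(2) + 0.3·(2) = -0.4
Best response: Invest heavily (4 is the largest).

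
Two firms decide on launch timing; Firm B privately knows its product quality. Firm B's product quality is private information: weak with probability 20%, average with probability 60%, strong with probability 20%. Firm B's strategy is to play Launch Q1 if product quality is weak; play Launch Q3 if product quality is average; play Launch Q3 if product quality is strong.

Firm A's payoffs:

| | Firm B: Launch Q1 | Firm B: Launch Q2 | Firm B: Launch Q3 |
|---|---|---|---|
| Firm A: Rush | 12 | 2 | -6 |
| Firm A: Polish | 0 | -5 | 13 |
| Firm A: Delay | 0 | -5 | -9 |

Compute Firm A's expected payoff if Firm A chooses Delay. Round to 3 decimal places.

-7.200

E[Delay] = 0.2·0 + 0.6·(-9) + 0.2·(-9) = 0 + (-5.4) + (-1.8) = -7.2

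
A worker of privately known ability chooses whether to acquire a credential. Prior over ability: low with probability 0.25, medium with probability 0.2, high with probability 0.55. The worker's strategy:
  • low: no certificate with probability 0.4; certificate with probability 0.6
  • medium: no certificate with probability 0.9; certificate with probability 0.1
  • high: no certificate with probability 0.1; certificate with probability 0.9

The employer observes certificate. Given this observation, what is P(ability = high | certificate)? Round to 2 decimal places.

Apply Bayes' rule using the sender's strategy as the likelihood.
P(certificate) = 0.25·0.6 + 0.2·0.1 + 0.55·0.9 = 0.665
P(high | certificate) = (0.55·0.9) / 0.665 = 0.495 / 0.665 = 0.744361

0.74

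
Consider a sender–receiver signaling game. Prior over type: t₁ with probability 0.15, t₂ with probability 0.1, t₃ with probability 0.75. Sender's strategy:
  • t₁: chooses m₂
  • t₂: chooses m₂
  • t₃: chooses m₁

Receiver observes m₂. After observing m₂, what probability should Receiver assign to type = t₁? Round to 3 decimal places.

0.600

Apply Bayes' rule using the sender's strategy as the likelihood.
P(m₂) = 0.15·1 + 0.1·1 + 0.75·0 = 0.25
P(t₁ | m₂) = (0.15·1) / 0.25 = 0.15 / 0.25 = 0.6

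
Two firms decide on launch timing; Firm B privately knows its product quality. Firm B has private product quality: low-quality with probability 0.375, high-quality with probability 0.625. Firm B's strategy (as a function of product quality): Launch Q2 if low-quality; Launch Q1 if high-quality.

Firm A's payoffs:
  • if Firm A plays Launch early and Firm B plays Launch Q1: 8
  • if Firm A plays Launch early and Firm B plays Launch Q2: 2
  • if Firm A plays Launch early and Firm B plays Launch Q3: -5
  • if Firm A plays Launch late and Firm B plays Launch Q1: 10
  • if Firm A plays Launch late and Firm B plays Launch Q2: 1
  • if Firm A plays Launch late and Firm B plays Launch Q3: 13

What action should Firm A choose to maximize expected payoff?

Launch late

Compute Firm A's expected payoff for each action, taking the expectation over Firm B's type.
E[Launch early] = 0.375·(2) + 0.625·(8) = 5.75
E[Launch late] = 0.375·(1) + 0.625·(10) = 6.625
Best response: Launch late (6.625 is the largest).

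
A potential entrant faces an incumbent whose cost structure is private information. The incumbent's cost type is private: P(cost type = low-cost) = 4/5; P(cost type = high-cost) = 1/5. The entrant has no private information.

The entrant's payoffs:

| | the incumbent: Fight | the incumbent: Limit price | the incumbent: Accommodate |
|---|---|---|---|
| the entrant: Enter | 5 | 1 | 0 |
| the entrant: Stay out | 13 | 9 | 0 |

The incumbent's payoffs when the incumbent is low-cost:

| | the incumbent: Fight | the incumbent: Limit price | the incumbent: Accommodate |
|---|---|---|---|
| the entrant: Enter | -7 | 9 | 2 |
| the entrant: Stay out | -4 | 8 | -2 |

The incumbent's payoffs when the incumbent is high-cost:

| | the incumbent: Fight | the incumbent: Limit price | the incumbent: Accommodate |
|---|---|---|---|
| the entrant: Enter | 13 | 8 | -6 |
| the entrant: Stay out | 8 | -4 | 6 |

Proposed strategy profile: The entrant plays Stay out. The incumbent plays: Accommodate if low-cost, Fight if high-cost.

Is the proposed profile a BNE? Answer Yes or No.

The entrant plays Stay out: E[Stay out] = 4/5·(0) + 1/5·(13) = 13/5; E[Enter] = 1. Best-responding. ✓
The incumbent (cost type low-cost), facing Stay out: Fight gives -4, Limit price gives 8, Accommodate gives -2. Proposed Accommodate is not best — profitable deviation exists. ✗
The incumbent (cost type high-cost), facing Stay out: Fight gives 8, Limit price gives -4, Accommodate gives 6. Proposed Fight is best. ✓

No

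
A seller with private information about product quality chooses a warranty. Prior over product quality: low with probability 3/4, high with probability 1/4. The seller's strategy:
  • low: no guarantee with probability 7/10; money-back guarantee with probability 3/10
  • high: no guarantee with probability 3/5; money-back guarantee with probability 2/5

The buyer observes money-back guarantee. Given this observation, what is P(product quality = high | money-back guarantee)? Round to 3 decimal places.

0.308

P(money-back guarantee) = (3/4)·(3/10) + (1/4)·(2/5) = 13/40
P(high | money-back guarantee) = ((1/4)·(2/5)) / (13/40) = (1/10) / (13/40) = 4/13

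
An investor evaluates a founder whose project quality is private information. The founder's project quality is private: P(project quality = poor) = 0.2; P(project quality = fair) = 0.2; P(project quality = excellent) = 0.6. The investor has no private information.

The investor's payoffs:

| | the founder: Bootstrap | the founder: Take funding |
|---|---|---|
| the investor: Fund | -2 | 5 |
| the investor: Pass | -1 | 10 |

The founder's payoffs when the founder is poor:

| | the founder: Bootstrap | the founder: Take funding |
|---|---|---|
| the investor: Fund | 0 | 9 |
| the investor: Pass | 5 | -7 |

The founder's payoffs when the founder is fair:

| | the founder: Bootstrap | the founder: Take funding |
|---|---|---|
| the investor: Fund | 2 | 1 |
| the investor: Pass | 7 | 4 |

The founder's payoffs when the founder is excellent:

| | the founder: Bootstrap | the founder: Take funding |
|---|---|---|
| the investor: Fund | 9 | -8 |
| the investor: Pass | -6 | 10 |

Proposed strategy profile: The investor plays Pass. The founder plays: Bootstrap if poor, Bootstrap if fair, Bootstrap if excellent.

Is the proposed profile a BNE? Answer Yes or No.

No

The investor plays Pass: E[Pass] = 0.2·(-1) + 0.2·(-1) + 0.6·(-1) = -1; E[Fund] = -2. Best-responding. ✓
The founder (project quality poor), facing Pass: Bootstrap gives 5, Take funding gives -7. Proposed Bootstrap is best. ✓
The founder (project quality fair), facing Pass: Bootstrap gives 7, Take funding gives 4. Proposed Bootstrap is best. ✓
The founder (project quality excellent), facing Pass: Bootstrap gives -6, Take funding gives 10. Proposed Bootstrap is not best — profitable deviation exists. ✗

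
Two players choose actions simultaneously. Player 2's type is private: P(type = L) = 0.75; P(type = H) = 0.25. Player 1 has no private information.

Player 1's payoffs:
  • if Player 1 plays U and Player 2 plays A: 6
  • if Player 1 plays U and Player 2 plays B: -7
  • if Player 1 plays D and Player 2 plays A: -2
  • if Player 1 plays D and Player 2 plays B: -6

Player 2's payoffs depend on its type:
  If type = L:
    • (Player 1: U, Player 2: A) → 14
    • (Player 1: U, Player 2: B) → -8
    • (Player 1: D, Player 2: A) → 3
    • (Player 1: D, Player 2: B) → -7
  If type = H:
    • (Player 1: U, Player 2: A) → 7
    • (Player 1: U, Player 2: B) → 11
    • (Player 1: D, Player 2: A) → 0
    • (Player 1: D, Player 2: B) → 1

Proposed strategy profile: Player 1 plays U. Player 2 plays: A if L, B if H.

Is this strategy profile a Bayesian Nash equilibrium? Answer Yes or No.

Yes

A profile is a BNE iff every type of every player is best-responding given beliefs about the other side.
Player 1 plays U: E[U] = 0.75·(6) + 0.25·(-7) = 2.75; E[D] = -3. Best-responding. ✓
Player 2 (type L), facing U: A gives 14, B gives -8. Proposed A is best. ✓
Player 2 (type H), facing U: A gives 7, B gives 11. Proposed B is best. ✓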